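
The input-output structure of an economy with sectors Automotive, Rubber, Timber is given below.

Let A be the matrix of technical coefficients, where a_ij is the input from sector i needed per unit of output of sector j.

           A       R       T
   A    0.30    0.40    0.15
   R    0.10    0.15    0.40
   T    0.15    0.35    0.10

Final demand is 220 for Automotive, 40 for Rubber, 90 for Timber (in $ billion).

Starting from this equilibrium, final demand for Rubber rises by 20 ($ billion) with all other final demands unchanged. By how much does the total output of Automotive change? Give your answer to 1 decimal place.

Δx_A = 23.4

I − A =
  [   0.70    -0.40    -0.15]
  [  -0.10     0.85    -0.40]
  [  -0.15    -0.35     0.90]
Cofactors of I−A, C_ij = (−1)^(i+j)·(minor ij) (rows/columns in the sector order above):
  C_11 = (0.85)(0.90) − (-0.40)(-0.35) = 0.6250
  C_12 = −[(-0.10)(0.90) − (-0.40)(-0.15)] = 0.1500
  C_13 = (-0.10)(-0.35) − (0.85)(-0.15) = 0.1625
  C_21 = −[(-0.40)(0.90) − (-0.15)(-0.35)] = 0.4125
  C_22 = (0.70)(0.90) − (-0.15)(-0.15) = 0.6075
  C_23 = −[(0.70)(-0.35) − (-0.40)(-0.15)] = 0.3050
  C_31 = (-0.40)(-0.40) − (-0.15)(0.85) = 0.2875
  C_32 = −[(0.70)(-0.40) − (-0.15)(-0.10)] = 0.2950
  C_33 = (0.70)(0.85) − (-0.40)(-0.10) = 0.5550
det(I−A) = Σ_j (I−A)_1j·C_1j = (0.70)(0.6250) + (-0.40)(0.1500) + (-0.15)(0.1625) = 0.353125
adj(I−A) = Cᵀ =
  [ 0.6250   0.4125   0.2875]
  [ 0.1500   0.6075   0.2950]
  [ 0.1625   0.3050   0.5550]
(I − A)⁻¹ = adj(I−A) / det(I−A) ≈
  [   1.7699     1.1681     0.8142]
  [   0.4248     1.7204     0.8354]
  [   0.4602     0.8637     1.5717]
Δx = (I − A)⁻¹ Δd with Δd having +20 in the Rubber component and 0 elsewhere.
So Δx_A = L_AR · (+20), where L_AR = adj(I−A)_AR / det(I−A) = 0.4125 / 0.353125.
Δx_A = 0.4125 × (+20) / 0.353125 = 8.25 / 0.353125 ≈ 23.4.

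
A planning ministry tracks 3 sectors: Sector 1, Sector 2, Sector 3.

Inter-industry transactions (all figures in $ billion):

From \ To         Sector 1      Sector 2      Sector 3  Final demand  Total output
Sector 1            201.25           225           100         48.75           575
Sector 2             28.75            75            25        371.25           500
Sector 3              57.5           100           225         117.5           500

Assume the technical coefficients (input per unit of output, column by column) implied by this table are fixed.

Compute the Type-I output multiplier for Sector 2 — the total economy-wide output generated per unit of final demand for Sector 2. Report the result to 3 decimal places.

Technical coefficients a_ij = z_ij / X_j:
  a_11 = 201.25/575 = 0.35, a_21 = 28.75/575 = 0.05, a_31 = 57.5/575 = 0.10
  a_12 = 225/500 = 0.45, a_22 = 75/500 = 0.15, a_32 = 100/500 = 0.20
  a_13 = 100/500 = 0.20, a_23 = 25/500 = 0.05, a_33 = 225/500 = 0.45
I − A =
  [   0.65    -0.45    -0.20]
  [  -0.05     0.85    -0.05]
  [  -0.10    -0.20     0.55]
Cofactors of I−A, C_ij = (−1)^(i+j)·(minor ij) (rows/columns in the sector order above):
  C_11 = (0.85)(0.55) − (-0.05)(-0.20) = 0.4575
  C_12 = −[(-0.05)(0.55) − (-0.05)(-0.10)] = 0.0325
  C_13 = (-0.05)(-0.20) − (0.85)(-0.10) = 0.0950
  C_21 = −[(-0.45)(0.55) − (-0.20)(-0.20)] = 0.2875
  C_22 = (0.65)(0.55) − (-0.20)(-0.10) = 0.3375
  C_23 = −[(0.65)(-0.20) − (-0.45)(-0.10)] = 0.1750
  C_31 = (-0.45)(-0.05) − (-0.20)(0.85) = 0.1925
  C_32 = −[(0.65)(-0.05) − (-0.20)(-0.05)] = 0.0425
  C_33 = (0.65)(0.85) − (-0.45)(-0.05) = 0.5300
det(I−A) = Σ_j (I−A)_1j·C_1j = (0.65)(0.4575) + (-0.45)(0.0325) + (-0.20)(0.0950) = 0.26375
adj(I−A) = Cᵀ =
  [ 0.4575   0.2875   0.1925]
  [ 0.0325   0.3375   0.0425]
  [ 0.0950   0.1750   0.5300]
(I − A)⁻¹ = adj(I−A) / det(I−A) ≈
  [   1.7346     1.0900     0.7299]
  [   0.1232     1.2796     0.1611]
  [   0.3602     0.6635     2.0095]
The output multiplier for sector j is the column-j sum of the Leontief inverse (I − A)⁻¹ = adj(I−A) / det(I−A).
Column 2 of adj(I−A): (0.2875, 0.3375, 0.1750); det(I−A) = 0.26375.
m_2 = (0.2875 + 0.3375 + 0.1750) / 0.26375 = 0.80 / 0.26375 ≈ 3.033.

m_2 = 3.033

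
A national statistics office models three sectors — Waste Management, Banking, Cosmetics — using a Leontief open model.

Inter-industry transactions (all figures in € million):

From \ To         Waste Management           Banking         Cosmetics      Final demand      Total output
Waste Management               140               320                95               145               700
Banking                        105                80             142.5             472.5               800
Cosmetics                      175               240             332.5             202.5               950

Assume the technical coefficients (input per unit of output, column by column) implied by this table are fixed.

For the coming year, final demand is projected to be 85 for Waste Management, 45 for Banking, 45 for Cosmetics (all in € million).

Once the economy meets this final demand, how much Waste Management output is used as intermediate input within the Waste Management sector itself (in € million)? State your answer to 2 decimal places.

z_WW = 37.44

Technical coefficients a_ij = z_ij / X_j:
  a_WW = 140/700 = 0.20, a_BW = 105/700 = 0.15, a_CW = 175/700 = 0.25
  a_WB = 320/800 = 0.40, a_BB = 80/800 = 0.10, a_CB = 240/800 = 0.30
  a_WC = 95/950 = 0.10, a_BC = 142.5/950 = 0.15, a_CC = 332.5/950 = 0.35
I − A =
  [   0.80    -0.40    -0.10]
  [  -0.15     0.90    -0.15]
  [  -0.25    -0.30     0.65]
Cofactors of I−A, C_ij = (−1)^(i+j)·(minor ij) (rows/columns in the sector order above):
  C_11 = (0.90)(0.65) − (-0.15)(-0.30) = 0.5400
  C_12 = −[(-0.15)(0.65) − (-0.15)(-0.25)] = 0.1350
  C_13 = (-0.15)(-0.30) − (0.90)(-0.25) = 0.2700
  C_21 = −[(-0.40)(0.65) − (-0.10)(-0.30)] = 0.2900
  C_22 = (0.80)(0.65) − (-0.10)(-0.25) = 0.4950
  C_23 = −[(0.80)(-0.30) − (-0.40)(-0.25)] = 0.3400
  C_31 = (-0.40)(-0.15) − (-0.10)(0.90) = 0.1500
  C_32 = −[(0.80)(-0.15) − (-0.10)(-0.15)] = 0.1350
  C_33 = (0.80)(0.90) − (-0.40)(-0.15) = 0.6600
det(I−A) = Σ_j (I−A)_1j·C_1j = (0.80)(0.5400) + (-0.40)(0.1350) + (-0.10)(0.2700) = 0.3510
adj(I−A) = Cᵀ =
  [ 0.5400   0.2900   0.1500]
  [ 0.1350   0.4950   0.1350]
  [ 0.2700   0.3400   0.6600]
(I − A)⁻¹ = adj(I−A) / det(I−A) ≈
  [   1.5385     0.8262     0.4274]
  [   0.3846     1.4103     0.3846]
  [   0.7692     0.9687     1.8803]
First solve x = (I − A)⁻¹ d = adj(I−A)·d / det(I−A); in particular x_W = (0.5400·85 + 0.2900·45 + 0.1500·45) / 0.3510 = 65.70 / 0.3510 ≈ 187.1795.
Intermediate flow from W to W: z_WW = a_WW · x_W = 0.20 × 65.70 / 0.3510 = 13.14 / 0.3510 ≈ 37.44.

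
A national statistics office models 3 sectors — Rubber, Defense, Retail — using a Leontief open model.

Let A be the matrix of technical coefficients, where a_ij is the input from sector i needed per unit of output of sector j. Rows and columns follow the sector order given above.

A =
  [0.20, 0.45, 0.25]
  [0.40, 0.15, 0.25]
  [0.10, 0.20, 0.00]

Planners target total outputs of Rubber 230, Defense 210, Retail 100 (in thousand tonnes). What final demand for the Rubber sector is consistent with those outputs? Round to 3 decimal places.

I − A =
  [   0.80    -0.45    -0.25]
  [  -0.40     0.85    -0.25]
  [  -0.10    -0.20     1.00]
d = (I − A) x:
  d_1 = (+0.80)·230 + (-0.45)·210 + (-0.25)·100 = 64.500
  d_2 = (-0.40)·230 + (+0.85)·210 + (-0.25)·100 = 61.500
  d_3 = (-0.10)·230 + (-0.20)·210 + (+1.00)·100 = 35.000

d_1 = 64.500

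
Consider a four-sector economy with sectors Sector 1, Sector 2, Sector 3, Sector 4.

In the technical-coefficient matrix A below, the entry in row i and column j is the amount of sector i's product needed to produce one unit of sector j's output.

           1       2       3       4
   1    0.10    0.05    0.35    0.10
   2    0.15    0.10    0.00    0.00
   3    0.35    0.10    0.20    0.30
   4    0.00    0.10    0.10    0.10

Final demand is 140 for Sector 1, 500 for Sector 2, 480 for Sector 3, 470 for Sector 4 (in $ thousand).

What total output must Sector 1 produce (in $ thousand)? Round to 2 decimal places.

x_1 = 785.09

I − A =
  [   0.90    -0.05    -0.35    -0.10]
  [  -0.15     0.90     0.00     0.00]
  [  -0.35    -0.10     0.80    -0.30]
  [   0.00    -0.10    -0.10     0.90]
Compute the cofactors C_ij = (−1)^(i+j)·(3×3 minor ij) of I−A; the adjugate is their transpose:
adj(I−A) = Cᵀ =
  [ 0.62100   0.08550   0.29250   0.16650]
  [ 0.10350   0.50725   0.04875   0.02775]
  [ 0.30150   0.12725   0.72075   0.27375]
  [ 0.04500   0.07050   0.08550   0.52650]
det(I−A) = Σ_j (I−A)_1j·C_1j = (0.90)(0.62100) + (-0.05)(0.10350) + (-0.35)(0.30150) + (-0.10)(0.04500) = 0.4437
(I − A)⁻¹ = adj(I−A) / det(I−A) ≈
  [   1.3996     0.1927     0.6592     0.3753]
  [   0.2333     1.1432     0.1099     0.0625]
  [   0.6795     0.2868     1.6244     0.6170]
  [   0.1014     0.1589     0.1927     1.1866]
x = (I − A)⁻¹ d = adj(I−A)·d / det(I−A), with det(I−A) = 0.4437:
  x_1 = (0.62100·140 + 0.08550·500 + 0.29250·480 + 0.16650·470) / 0.4437 = 348.345 / 0.4437 ≈ 785.09
  x_2 = (0.10350·140 + 0.50725·500 + 0.04875·480 + 0.02775·470) / 0.4437 = 304.5575 / 0.4437 ≈ 686.40
  x_3 = (0.30150·140 + 0.12725·500 + 0.72075·480 + 0.27375·470) / 0.4437 = 580.4575 / 0.4437 ≈ 1308.22
  x_4 = (0.04500·140 + 0.07050·500 + 0.08550·480 + 0.52650·470) / 0.4437 = 330.045 / 0.4437 ≈ 743.85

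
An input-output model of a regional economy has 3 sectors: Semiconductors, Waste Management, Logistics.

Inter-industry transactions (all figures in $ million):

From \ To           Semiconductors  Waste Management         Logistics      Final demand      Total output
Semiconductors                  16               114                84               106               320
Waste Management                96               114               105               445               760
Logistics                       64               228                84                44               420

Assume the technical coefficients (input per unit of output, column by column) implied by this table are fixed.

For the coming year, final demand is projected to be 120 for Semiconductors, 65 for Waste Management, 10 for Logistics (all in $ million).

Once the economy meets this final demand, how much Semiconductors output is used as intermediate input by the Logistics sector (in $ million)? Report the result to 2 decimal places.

z_SL = 24.75

Technical coefficients a_ij = z_ij / X_j:
  a_SS = 16/320 = 0.05, a_WS = 96/320 = 0.30, a_LS = 64/320 = 0.20
  a_SW = 114/760 = 0.15, a_WW = 114/760 = 0.15, a_LW = 228/760 = 0.30
  a_SL = 84/420 = 0.20, a_WL = 105/420 = 0.25, a_LL = 84/420 = 0.20
I − A =
  [   0.95    -0.15    -0.20]
  [  -0.30     0.85    -0.25]
  [  -0.20    -0.30     0.80]
Cofactors of I−A, C_ij = (−1)^(i+j)·(minor ij) (rows/columns in the sector order above):
  C_11 = (0.85)(0.80) − (-0.25)(-0.30) = 0.6050
  C_12 = −[(-0.30)(0.80) − (-0.25)(-0.20)] = 0.2900
  C_13 = (-0.30)(-0.30) − (0.85)(-0.20) = 0.2600
  C_21 = −[(-0.15)(0.80) − (-0.20)(-0.30)] = 0.1800
  C_22 = (0.95)(0.80) − (-0.20)(-0.20) = 0.7200
  C_23 = −[(0.95)(-0.30) − (-0.15)(-0.20)] = 0.3150
  C_31 = (-0.15)(-0.25) − (-0.20)(0.85) = 0.2075
  C_32 = −[(0.95)(-0.25) − (-0.20)(-0.30)] = 0.2975
  C_33 = (0.95)(0.85) − (-0.15)(-0.30) = 0.7625
det(I−A) = Σ_j (I−A)_1j·C_1j = (0.95)(0.6050) + (-0.15)(0.2900) + (-0.20)(0.2600) = 0.47925
adj(I−A) = Cᵀ =
  [ 0.6050   0.1800   0.2075]
  [ 0.2900   0.7200   0.2975]
  [ 0.2600   0.3150   0.7625]
(I − A)⁻¹ = adj(I−A) / det(I−A) ≈
  [   1.2624     0.3756     0.4330]
  [   0.6051     1.5023     0.6208]
  [   0.5425     0.6573     1.5910]
First solve x = (I − A)⁻¹ d = adj(I−A)·d / det(I−A); in particular x_L = (0.2600·120 + 0.3150·65 + 0.7625·10) / 0.47925 = 59.30 / 0.47925 ≈ 123.7350.
Intermediate flow from S to L: z_SL = a_SL · x_L = 0.20 × 59.30 / 0.47925 = 11.86 / 0.47925 ≈ 24.75.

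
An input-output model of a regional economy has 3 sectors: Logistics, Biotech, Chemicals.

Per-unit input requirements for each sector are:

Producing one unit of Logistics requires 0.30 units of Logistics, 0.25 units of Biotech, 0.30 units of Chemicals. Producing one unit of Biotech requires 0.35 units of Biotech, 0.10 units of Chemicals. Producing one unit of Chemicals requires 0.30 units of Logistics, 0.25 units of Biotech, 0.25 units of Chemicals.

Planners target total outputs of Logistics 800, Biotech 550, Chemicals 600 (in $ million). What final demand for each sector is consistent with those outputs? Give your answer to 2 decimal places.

I − A =
  [   0.70     0.00    -0.30]
  [  -0.25     0.65    -0.25]
  [  -0.30    -0.10     0.75]
d = (I − A) x:
  d_L = (+0.70)·800 + (+0.00)·550 + (-0.30)·600 = 380.00
  d_B = (-0.25)·800 + (+0.65)·550 + (-0.25)·600 = 7.50
  d_C = (-0.30)·800 + (-0.10)·550 + (+0.75)·600 = 155.00

d_L = 380.00, d_B = 7.50, d_C = 155.00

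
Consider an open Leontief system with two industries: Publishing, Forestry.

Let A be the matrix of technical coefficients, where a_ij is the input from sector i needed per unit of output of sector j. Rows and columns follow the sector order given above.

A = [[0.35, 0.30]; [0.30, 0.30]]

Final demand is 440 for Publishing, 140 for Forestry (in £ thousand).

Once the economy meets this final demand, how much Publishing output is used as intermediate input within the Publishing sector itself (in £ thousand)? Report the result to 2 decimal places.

I − A =
  [   0.65    -0.30]
  [  -0.30     0.70]
det(I−A) = (0.65)(0.70) − (-0.30)(-0.30) = 0.3650
adj(I−A) = [[0.70, 0.30], [0.30, 0.65]]
(I − A)⁻¹ = adj(I−A) / det(I−A) ≈
  [   1.9178     0.8219]
  [   0.8219     1.7808]
First solve x = (I − A)⁻¹ d = adj(I−A)·d / det(I−A); in particular x_P = (0.70·440 + 0.30·140) / 0.3650 = 350.00 / 0.3650 ≈ 958.9041.
Intermediate flow from P to P: z_PP = a_PP · x_P = 0.35 × 350.00 / 0.3650 = 122.50 / 0.3650 ≈ 335.62.

z_PP = 335.62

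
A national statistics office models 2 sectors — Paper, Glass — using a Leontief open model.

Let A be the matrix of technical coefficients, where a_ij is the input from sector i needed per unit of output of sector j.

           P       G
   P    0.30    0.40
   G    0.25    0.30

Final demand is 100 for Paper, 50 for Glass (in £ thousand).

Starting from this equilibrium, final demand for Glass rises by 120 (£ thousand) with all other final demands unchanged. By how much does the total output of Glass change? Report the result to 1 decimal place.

I − A =
  [   0.70    -0.40]
  [  -0.25     0.70]
det(I−A) = (0.70)(0.70) − (-0.40)(-0.25) = 0.3900
adj(I−A) = [[0.70, 0.40], [0.25, 0.70]]
(I − A)⁻¹ = adj(I−A) / det(I−A) ≈
  [   1.7949     1.0256]
  [   0.6410     1.7949]
Δx = (I − A)⁻¹ Δd with Δd having +120 in the Glass component and 0 elsewhere.
So Δx_G = L_GG · (+120), where L_GG = adj(I−A)_GG / det(I−A) = 0.70 / 0.3900.
Δx_G = 0.70 × (+120) / 0.3900 = 84.00 / 0.3900 ≈ 215.4.

Δx_G = 215.4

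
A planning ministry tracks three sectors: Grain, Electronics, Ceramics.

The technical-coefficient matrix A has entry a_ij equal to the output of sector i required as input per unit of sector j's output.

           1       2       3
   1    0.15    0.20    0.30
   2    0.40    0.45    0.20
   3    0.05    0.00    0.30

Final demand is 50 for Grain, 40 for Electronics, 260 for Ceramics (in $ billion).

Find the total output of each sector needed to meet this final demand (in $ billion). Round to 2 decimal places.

x_1 = 299.43, x_2 = 433.33, x_3 = 392.82

I − A =
  [   0.85    -0.20    -0.30]
  [  -0.40     0.55    -0.20]
  [  -0.05     0.00     0.70]
Cofactors of I−A, C_ij = (−1)^(i+j)·(minor ij) (rows/columns in the sector order above):
  C_11 = (0.55)(0.70) − (-0.20)(0.00) = 0.3850
  C_12 = −[(-0.40)(0.70) − (-0.20)(-0.05)] = 0.2900
  C_13 = (-0.40)(0.00) − (0.55)(-0.05) = 0.0275
  C_21 = −[(-0.20)(0.70) − (-0.30)(0.00)] = 0.1400
  C_22 = (0.85)(0.70) − (-0.30)(-0.05) = 0.5800
  C_23 = −[(0.85)(0.00) − (-0.20)(-0.05)] = 0.0100
  C_31 = (-0.20)(-0.20) − (-0.30)(0.55) = 0.2050
  C_32 = −[(0.85)(-0.20) − (-0.30)(-0.40)] = 0.2900
  C_33 = (0.85)(0.55) − (-0.20)(-0.40) = 0.3875
det(I−A) = Σ_j (I−A)_1j·C_1j = (0.85)(0.3850) + (-0.20)(0.2900) + (-0.30)(0.0275) = 0.2610
adj(I−A) = Cᵀ =
  [ 0.3850   0.1400   0.2050]
  [ 0.2900   0.5800   0.2900]
  [ 0.0275   0.0100   0.3875]
(I − A)⁻¹ = adj(I−A) / det(I−A) ≈
  [   1.4751     0.5364     0.7854]
  [   1.1111     2.2222     1.1111]
  [   0.1054     0.0383     1.4847]
x = (I − A)⁻¹ d = adj(I−A)·d / det(I−A), with det(I−A) = 0.2610:
  x_1 = (0.3850·50 + 0.1400·40 + 0.2050·260) / 0.2610 = 78.15 / 0.2610 ≈ 299.43
  x_2 = (0.2900·50 + 0.5800·40 + 0.2900·260) / 0.2610 = 113.10 / 0.2610 ≈ 433.33
  x_3 = (0.0275·50 + 0.0100·40 + 0.3875·260) / 0.2610 = 102.525 / 0.2610 ≈ 392.82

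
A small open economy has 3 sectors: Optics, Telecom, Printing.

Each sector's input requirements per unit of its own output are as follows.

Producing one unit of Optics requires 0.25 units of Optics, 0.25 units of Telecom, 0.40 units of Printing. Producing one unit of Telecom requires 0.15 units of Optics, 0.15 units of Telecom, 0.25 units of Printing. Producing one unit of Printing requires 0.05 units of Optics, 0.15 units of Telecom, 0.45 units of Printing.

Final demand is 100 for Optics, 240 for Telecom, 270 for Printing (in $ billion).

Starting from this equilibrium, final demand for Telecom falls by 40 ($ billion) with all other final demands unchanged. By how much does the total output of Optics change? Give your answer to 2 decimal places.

I − A =
  [   0.75    -0.15    -0.05]
  [  -0.25     0.85    -0.15]
  [  -0.40    -0.25     0.55]
Cofactors of I−A, C_ij = (−1)^(i+j)·(minor ij) (rows/columns in the sector order above):
  C_11 = (0.85)(0.55) − (-0.15)(-0.25) = 0.4300
  C_12 = −[(-0.25)(0.55) − (-0.15)(-0.40)] = 0.1975
  C_13 = (-0.25)(-0.25) − (0.85)(-0.40) = 0.4025
  C_21 = −[(-0.15)(0.55) − (-0.05)(-0.25)] = 0.0950
  C_22 = (0.75)(0.55) − (-0.05)(-0.40) = 0.3925
  C_23 = −[(0.75)(-0.25) − (-0.15)(-0.40)] = 0.2475
  C_31 = (-0.15)(-0.15) − (-0.05)(0.85) = 0.0650
  C_32 = −[(0.75)(-0.15) − (-0.05)(-0.25)] = 0.1250
  C_33 = (0.75)(0.85) − (-0.15)(-0.25) = 0.6000
det(I−A) = Σ_j (I−A)_1j·C_1j = (0.75)(0.4300) + (-0.15)(0.1975) + (-0.05)(0.4025) = 0.27275
adj(I−A) = Cᵀ =
  [ 0.4300   0.0950   0.0650]
  [ 0.1975   0.3925   0.1250]
  [ 0.4025   0.2475   0.6000]
(I − A)⁻¹ = adj(I−A) / det(I−A) ≈
  [   1.5765     0.3483     0.2383]
  [   0.7241     1.4390     0.4583]
  [   1.4757     0.9074     2.1998]
Δx = (I − A)⁻¹ Δd with Δd having -40 in the Telecom component and 0 elsewhere.
So Δx_O = L_OT · (-40), where L_OT = adj(I−A)_OT / det(I−A) = 0.0950 / 0.27275.
Δx_O = 0.0950 × (-40) / 0.27275 = -3.80 / 0.27275 ≈ -13.93.

Δx_O = -13.93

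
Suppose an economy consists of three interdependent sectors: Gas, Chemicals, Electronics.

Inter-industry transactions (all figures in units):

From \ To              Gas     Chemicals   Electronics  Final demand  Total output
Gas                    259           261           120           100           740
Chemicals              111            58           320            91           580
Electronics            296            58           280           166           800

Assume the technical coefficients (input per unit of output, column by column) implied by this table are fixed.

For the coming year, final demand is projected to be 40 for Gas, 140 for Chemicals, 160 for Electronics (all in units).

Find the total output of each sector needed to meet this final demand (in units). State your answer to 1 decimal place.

Technical coefficients a_ij = z_ij / X_j:
  a_GG = 259/740 = 0.35, a_CG = 111/740 = 0.15, a_EG = 296/740 = 0.40
  a_GC = 261/580 = 0.45, a_CC = 58/580 = 0.10, a_EC = 58/580 = 0.10
  a_GE = 120/800 = 0.15, a_CE = 320/800 = 0.40, a_EE = 280/800 = 0.35
I − A =
  [   0.65    -0.45    -0.15]
  [  -0.15     0.90    -0.40]
  [  -0.40    -0.10     0.65]
Cofactors of I−A, C_ij = (−1)^(i+j)·(minor ij) (rows/columns in the sector order above):
  C_11 = (0.90)(0.65) − (-0.40)(-0.10) = 0.5450
  C_12 = −[(-0.15)(0.65) − (-0.40)(-0.40)] = 0.2575
  C_13 = (-0.15)(-0.10) − (0.90)(-0.40) = 0.3750
  C_21 = −[(-0.45)(0.65) − (-0.15)(-0.10)] = 0.3075
  C_22 = (0.65)(0.65) − (-0.15)(-0.40) = 0.3625
  C_23 = −[(0.65)(-0.10) − (-0.45)(-0.40)] = 0.2450
  C_31 = (-0.45)(-0.40) − (-0.15)(0.90) = 0.3150
  C_32 = −[(0.65)(-0.40) − (-0.15)(-0.15)] = 0.2825
  C_33 = (0.65)(0.90) − (-0.45)(-0.15) = 0.5175
det(I−A) = Σ_j (I−A)_1j·C_1j = (0.65)(0.5450) + (-0.45)(0.2575) + (-0.15)(0.3750) = 0.182125
adj(I−A) = Cᵀ =
  [ 0.5450   0.3075   0.3150]
  [ 0.2575   0.3625   0.2825]
  [ 0.3750   0.2450   0.5175]
(I − A)⁻¹ = adj(I−A) / det(I−A) ≈
  [   2.9925     1.6884     1.7296]
  [   1.4139     1.9904     1.5511]
  [   2.0590     1.3452     2.8415]
x = (I − A)⁻¹ d = adj(I−A)·d / det(I−A), with det(I−A) = 0.182125:
  x_G = (0.5450·40 + 0.3075·140 + 0.3150·160) / 0.182125 = 115.25 / 0.182125 ≈ 632.8
  x_C = (0.2575·40 + 0.3625·140 + 0.2825·160) / 0.182125 = 106.25 / 0.182125 ≈ 583.4
  x_E = (0.3750·40 + 0.2450·140 + 0.5175·160) / 0.182125 = 132.10 / 0.182125 ≈ 725.3

x_G = 632.8, x_C = 583.4, x_E = 725.3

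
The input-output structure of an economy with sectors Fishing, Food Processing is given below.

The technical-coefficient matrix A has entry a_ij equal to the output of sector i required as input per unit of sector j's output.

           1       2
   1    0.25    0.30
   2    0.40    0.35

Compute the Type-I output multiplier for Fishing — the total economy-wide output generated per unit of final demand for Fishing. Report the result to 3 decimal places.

m_1 = 2.857

I − A =
  [   0.75    -0.30]
  [  -0.40     0.65]
det(I−A) = (0.75)(0.65) − (-0.30)(-0.40) = 0.3675
adj(I−A) = [[0.65, 0.30], [0.40, 0.75]]
(I − A)⁻¹ = adj(I−A) / det(I−A) ≈
  [   1.7687     0.8163]
  [   1.0884     2.0408]
The output multiplier for sector j is the column-j sum of the Leontief inverse (I − A)⁻¹ = adj(I−A) / det(I−A).
Column 1 of adj(I−A): (0.65, 0.40); det(I−A) = 0.3675.
m_1 = (0.65 + 0.40) / 0.3675 = 1.05 / 0.3675 ≈ 2.857.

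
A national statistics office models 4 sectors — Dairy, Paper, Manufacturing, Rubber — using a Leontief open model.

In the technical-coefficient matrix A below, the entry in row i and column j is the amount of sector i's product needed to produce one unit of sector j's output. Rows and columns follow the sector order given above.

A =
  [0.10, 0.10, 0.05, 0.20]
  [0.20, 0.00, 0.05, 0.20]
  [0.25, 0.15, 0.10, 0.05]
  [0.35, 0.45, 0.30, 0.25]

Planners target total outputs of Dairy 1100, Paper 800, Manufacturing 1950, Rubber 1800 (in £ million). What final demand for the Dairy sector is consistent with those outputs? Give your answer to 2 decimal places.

I − A =
  [   0.90    -0.10    -0.05    -0.20]
  [  -0.20     1.00    -0.05    -0.20]
  [  -0.25    -0.15     0.90    -0.05]
  [  -0.35    -0.45    -0.30     0.75]
d = (I − A) x:
  d_D = (+0.90)·1100 + (-0.10)·800 + (-0.05)·1950 + (-0.20)·1800 = 452.50
  d_P = (-0.20)·1100 + (+1.00)·800 + (-0.05)·1950 + (-0.20)·1800 = 122.50
  d_M = (-0.25)·1100 + (-0.15)·800 + (+0.90)·1950 + (-0.05)·1800 = 1270.00
  d_R = (-0.35)·1100 + (-0.45)·800 + (-0.30)·1950 + (+0.75)·1800 = 20.00

d_D = 452.50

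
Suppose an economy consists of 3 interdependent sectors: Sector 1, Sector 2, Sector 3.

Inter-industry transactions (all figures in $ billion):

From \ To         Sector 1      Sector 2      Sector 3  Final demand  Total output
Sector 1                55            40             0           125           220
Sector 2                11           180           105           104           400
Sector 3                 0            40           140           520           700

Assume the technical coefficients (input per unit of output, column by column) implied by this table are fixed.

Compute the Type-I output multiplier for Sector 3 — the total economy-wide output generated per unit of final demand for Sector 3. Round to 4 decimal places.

m_3 = 1.6998

Technical coefficients a_ij = z_ij / X_j:
  a_11 = 55/220 = 0.25, a_21 = 11/220 = 0.05, a_31 = 0/220 = 0.00
  a_12 = 40/400 = 0.10, a_22 = 180/400 = 0.45, a_32 = 40/400 = 0.10
  a_13 = 0/700 = 0.00, a_23 = 105/700 = 0.15, a_33 = 140/700 = 0.20
I − A =
  [   0.75    -0.10     0.00]
  [  -0.05     0.55    -0.15]
  [   0.00    -0.10     0.80]
Cofactors of I−A, C_ij = (−1)^(i+j)·(minor ij) (rows/columns in the sector order above):
  C_11 = (0.55)(0.80) − (-0.15)(-0.10) = 0.4250
  C_12 = −[(-0.05)(0.80) − (-0.15)(0.00)] = 0.0400
  C_13 = (-0.05)(-0.10) − (0.55)(0.00) = 0.0050
  C_21 = −[(-0.10)(0.80) − (0.00)(-0.10)] = 0.0800
  C_22 = (0.75)(0.80) − (0.00)(0.00) = 0.6000
  C_23 = −[(0.75)(-0.10) − (-0.10)(0.00)] = 0.0750
  C_31 = (-0.10)(-0.15) − (0.00)(0.55) = 0.0150
  C_32 = −[(0.75)(-0.15) − (0.00)(-0.05)] = 0.1125
  C_33 = (0.75)(0.55) − (-0.10)(-0.05) = 0.4075
det(I−A) = Σ_j (I−A)_1j·C_1j = (0.75)(0.4250) + (-0.10)(0.0400) + (0.00)(0.0050) = 0.31475
adj(I−A) = Cᵀ =
  [ 0.4250   0.0800   0.0150]
  [ 0.0400   0.6000   0.1125]
  [ 0.0050   0.0750   0.4075]
(I − A)⁻¹ = adj(I−A) / det(I−A) ≈
  [   1.35028     0.25417     0.04766]
  [   0.12708     1.90627     0.35743]
  [   0.01589     0.23828     1.29468]
The output multiplier for sector j is the column-j sum of the Leontief inverse (I − A)⁻¹ = adj(I−A) / det(I−A).
Column 3 of adj(I−A): (0.0150, 0.1125, 0.4075); det(I−A) = 0.31475.
m_3 = (0.0150 + 0.1125 + 0.4075) / 0.31475 = 0.535 / 0.31475 ≈ 1.6998.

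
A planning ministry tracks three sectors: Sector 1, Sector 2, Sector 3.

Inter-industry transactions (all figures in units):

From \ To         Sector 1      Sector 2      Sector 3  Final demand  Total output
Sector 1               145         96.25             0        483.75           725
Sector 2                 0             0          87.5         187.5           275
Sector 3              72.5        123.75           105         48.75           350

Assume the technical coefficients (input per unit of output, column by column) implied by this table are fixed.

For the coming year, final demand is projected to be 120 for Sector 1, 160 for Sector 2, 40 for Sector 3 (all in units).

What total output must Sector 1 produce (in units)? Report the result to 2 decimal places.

x_1 = 245.42

Technical coefficients a_ij = z_ij / X_j:
  a_11 = 145/725 = 0.20, a_21 = 0/725 = 0.00, a_31 = 72.5/725 = 0.10
  a_12 = 96.25/275 = 0.35, a_22 = 0/275 = 0.00, a_32 = 123.75/275 = 0.45
  a_13 = 0/350 = 0.00, a_23 = 87.5/350 = 0.25, a_33 = 105/350 = 0.30
I − A =
  [   0.80    -0.35     0.00]
  [   0.00     1.00    -0.25]
  [  -0.10    -0.45     0.70]
Cofactors of I−A, C_ij = (−1)^(i+j)·(minor ij) (rows/columns in the sector order above):
  C_11 = (1.00)(0.70) − (-0.25)(-0.45) = 0.5875
  C_12 = −[(0.00)(0.70) − (-0.25)(-0.10)] = 0.0250
  C_13 = (0.00)(-0.45) − (1.00)(-0.10) = 0.1000
  C_21 = −[(-0.35)(0.70) − (0.00)(-0.45)] = 0.2450
  C_22 = (0.80)(0.70) − (0.00)(-0.10) = 0.5600
  C_23 = −[(0.80)(-0.45) − (-0.35)(-0.10)] = 0.3950
  C_31 = (-0.35)(-0.25) − (0.00)(1.00) = 0.0875
  C_32 = −[(0.80)(-0.25) − (0.00)(0.00)] = 0.2000
  C_33 = (0.80)(1.00) − (-0.35)(0.00) = 0.8000
det(I−A) = Σ_j (I−A)_1j·C_1j = (0.80)(0.5875) + (-0.35)(0.0250) + (0.00)(0.1000) = 0.46125
adj(I−A) = Cᵀ =
  [ 0.5875   0.2450   0.0875]
  [ 0.0250   0.5600   0.2000]
  [ 0.1000   0.3950   0.8000]
(I − A)⁻¹ = adj(I−A) / det(I−A) ≈
  [   1.2737     0.5312     0.1897]
  [   0.0542     1.2141     0.4336]
  [   0.2168     0.8564     1.7344]
x = (I − A)⁻¹ d = adj(I−A)·d / det(I−A), with det(I−A) = 0.46125:
  x_1 = (0.5875·120 + 0.2450·160 + 0.0875·40) / 0.46125 = 113.20 / 0.46125 ≈ 245.42
  x_2 = (0.0250·120 + 0.5600·160 + 0.2000·40) / 0.46125 = 100.60 / 0.46125 ≈ 218.10
  x_3 = (0.1000·120 + 0.3950·160 + 0.8000·40) / 0.46125 = 107.20 / 0.46125 ≈ 232.41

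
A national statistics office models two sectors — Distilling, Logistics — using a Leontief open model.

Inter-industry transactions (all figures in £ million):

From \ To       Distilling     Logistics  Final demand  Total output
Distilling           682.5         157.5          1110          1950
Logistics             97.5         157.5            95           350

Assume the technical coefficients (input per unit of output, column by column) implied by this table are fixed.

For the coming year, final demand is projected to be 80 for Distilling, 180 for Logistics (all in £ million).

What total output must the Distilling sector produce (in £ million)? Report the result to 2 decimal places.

Technical coefficients a_ij = z_ij / X_j:
  a_11 = 682.5/1950 = 0.35, a_21 = 97.5/1950 = 0.05
  a_12 = 157.5/350 = 0.45, a_22 = 157.5/350 = 0.45
I − A =
  [   0.65    -0.45]
  [  -0.05     0.55]
det(I−A) = (0.65)(0.55) − (-0.45)(-0.05) = 0.3350
adj(I−A) = [[0.55, 0.45], [0.05, 0.65]]
(I − A)⁻¹ = adj(I−A) / det(I−A) ≈
  [   1.6418     1.3433]
  [   0.1493     1.9403]
x = (I − A)⁻¹ d = adj(I−A)·d / det(I−A), with det(I−A) = 0.3350:
  x_1 = (0.55·80 + 0.45·180) / 0.3350 = 125.00 / 0.3350 ≈ 373.13
  x_2 = (0.05·80 + 0.65·180) / 0.3350 = 121.00 / 0.3350 ≈ 361.19

x_1 = 373.13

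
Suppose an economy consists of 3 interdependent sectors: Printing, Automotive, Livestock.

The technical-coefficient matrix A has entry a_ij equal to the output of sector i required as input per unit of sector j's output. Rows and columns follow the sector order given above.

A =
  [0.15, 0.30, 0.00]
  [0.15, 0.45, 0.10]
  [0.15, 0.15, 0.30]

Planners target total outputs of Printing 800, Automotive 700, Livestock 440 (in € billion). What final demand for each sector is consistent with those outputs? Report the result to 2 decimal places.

d_1 = 470.00, d_2 = 221.00, d_3 = 83.00

I − A =
  [   0.85    -0.30     0.00]
  [  -0.15     0.55    -0.10]
  [  -0.15    -0.15     0.70]
d = (I − A) x:
  d_1 = (+0.85)·800 + (-0.30)·700 + (+0.00)·440 = 470.00
  d_2 = (-0.15)·800 + (+0.55)·700 + (-0.10)·440 = 221.00
  d_3 = (-0.15)·800 + (-0.15)·700 + (+0.70)·440 = 83.00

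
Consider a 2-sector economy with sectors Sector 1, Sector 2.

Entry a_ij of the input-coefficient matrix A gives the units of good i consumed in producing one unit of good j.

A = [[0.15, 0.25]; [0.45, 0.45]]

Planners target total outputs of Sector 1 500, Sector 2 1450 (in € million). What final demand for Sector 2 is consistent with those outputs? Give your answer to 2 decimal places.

d_2 = 572.50

I − A =
  [   0.85    -0.25]
  [  -0.45     0.55]
d = (I − A) x:
  d_1 = (+0.85)·500 + (-0.25)·1450 = 62.50
  d_2 = (-0.45)·500 + (+0.55)·1450 = 572.50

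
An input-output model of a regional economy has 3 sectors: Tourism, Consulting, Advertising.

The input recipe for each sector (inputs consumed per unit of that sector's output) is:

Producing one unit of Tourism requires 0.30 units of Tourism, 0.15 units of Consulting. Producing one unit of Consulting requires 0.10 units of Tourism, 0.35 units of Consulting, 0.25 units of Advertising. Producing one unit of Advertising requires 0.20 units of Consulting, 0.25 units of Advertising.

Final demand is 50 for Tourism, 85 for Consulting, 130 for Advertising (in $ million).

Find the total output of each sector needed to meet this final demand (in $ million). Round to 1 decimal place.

I − A =
  [   0.70    -0.10     0.00]
  [  -0.15     0.65    -0.20]
  [   0.00    -0.25     0.75]
Cofactors of I−A, C_ij = (−1)^(i+j)·(minor ij) (rows/columns in the sector order above):
  C_11 = (0.65)(0.75) − (-0.20)(-0.25) = 0.4375
  C_12 = −[(-0.15)(0.75) − (-0.20)(0.00)] = 0.1125
  C_13 = (-0.15)(-0.25) − (0.65)(0.00) = 0.0375
  C_21 = −[(-0.10)(0.75) − (0.00)(-0.25)] = 0.0750
  C_22 = (0.70)(0.75) − (0.00)(0.00) = 0.5250
  C_23 = −[(0.70)(-0.25) − (-0.10)(0.00)] = 0.1750
  C_31 = (-0.10)(-0.20) − (0.00)(0.65) = 0.0200
  C_32 = −[(0.70)(-0.20) − (0.00)(-0.15)] = 0.1400
  C_33 = (0.70)(0.65) − (-0.10)(-0.15) = 0.4400
det(I−A) = Σ_j (I−A)_1j·C_1j = (0.70)(0.4375) + (-0.10)(0.1125) + (0.00)(0.0375) = 0.2950
adj(I−A) = Cᵀ =
  [ 0.4375   0.0750   0.0200]
  [ 0.1125   0.5250   0.1400]
  [ 0.0375   0.1750   0.4400]
(I − A)⁻¹ = adj(I−A) / det(I−A) ≈
  [   1.4831     0.2542     0.0678]
  [   0.3814     1.7797     0.4746]
  [   0.1271     0.5932     1.4915]
x = (I − A)⁻¹ d = adj(I−A)·d / det(I−A), with det(I−A) = 0.2950:
  x_T = (0.4375·50 + 0.0750·85 + 0.0200·130) / 0.2950 = 30.85 / 0.2950 ≈ 104.6
  x_C = (0.1125·50 + 0.5250·85 + 0.1400·130) / 0.2950 = 68.45 / 0.2950 ≈ 232.0
  x_A = (0.0375·50 + 0.1750·85 + 0.4400·130) / 0.2950 = 73.95 / 0.2950 ≈ 250.7

x_T = 104.6, x_C = 232.0, x_A = 250.7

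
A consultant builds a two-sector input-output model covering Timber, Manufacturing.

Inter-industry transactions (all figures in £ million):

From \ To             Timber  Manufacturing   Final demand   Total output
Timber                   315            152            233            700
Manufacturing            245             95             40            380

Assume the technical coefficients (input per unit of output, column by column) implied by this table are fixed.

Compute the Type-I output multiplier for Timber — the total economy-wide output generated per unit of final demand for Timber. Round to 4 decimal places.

Technical coefficients a_ij = z_ij / X_j:
  a_TT = 315/700 = 0.45, a_MT = 245/700 = 0.35
  a_TM = 152/380 = 0.40, a_MM = 95/380 = 0.25
I − A =
  [   0.55    -0.40]
  [  -0.35     0.75]
det(I−A) = (0.55)(0.75) − (-0.40)(-0.35) = 0.2725
adj(I−A) = [[0.75, 0.40], [0.35, 0.55]]
(I − A)⁻¹ = adj(I−A) / det(I−A) ≈
  [   2.75229     1.46789]
  [   1.28440     2.01835]
The output multiplier for sector j is the column-j sum of the Leontief inverse (I − A)⁻¹ = adj(I−A) / det(I−A).
Column T of adj(I−A): (0.75, 0.35); det(I−A) = 0.2725.
m_T = (0.75 + 0.35) / 0.2725 = 1.10 / 0.2725 ≈ 4.0367.

m_T = 4.0367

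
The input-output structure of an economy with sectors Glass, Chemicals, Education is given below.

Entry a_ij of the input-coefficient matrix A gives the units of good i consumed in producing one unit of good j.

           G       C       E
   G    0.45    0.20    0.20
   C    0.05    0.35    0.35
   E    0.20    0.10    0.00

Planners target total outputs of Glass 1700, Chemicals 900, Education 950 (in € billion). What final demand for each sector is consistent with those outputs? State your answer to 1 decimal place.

I − A =
  [   0.55    -0.20    -0.20]
  [  -0.05     0.65    -0.35]
  [  -0.20    -0.10     1.00]
d = (I − A) x:
  d_G = (+0.55)·1700 + (-0.20)·900 + (-0.20)·950 = 565.0
  d_C = (-0.05)·1700 + (+0.65)·900 + (-0.35)·950 = 167.5
  d_E = (-0.20)·1700 + (-0.10)·900 + (+1.00)·950 = 520.0

d_G = 565.0, d_C = 167.5, d_E = 520.0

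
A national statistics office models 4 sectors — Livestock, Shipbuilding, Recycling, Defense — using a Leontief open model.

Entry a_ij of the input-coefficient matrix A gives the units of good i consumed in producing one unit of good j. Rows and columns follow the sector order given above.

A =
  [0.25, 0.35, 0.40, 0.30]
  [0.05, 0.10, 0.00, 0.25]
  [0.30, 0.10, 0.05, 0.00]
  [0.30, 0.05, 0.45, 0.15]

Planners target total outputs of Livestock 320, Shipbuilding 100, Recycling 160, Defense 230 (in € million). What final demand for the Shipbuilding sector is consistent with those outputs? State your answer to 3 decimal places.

d_S = 16.500

I − A =
  [   0.75    -0.35    -0.40    -0.30]
  [  -0.05     0.90     0.00    -0.25]
  [  -0.30    -0.10     0.95     0.00]
  [  -0.30    -0.05    -0.45     0.85]
d = (I − A) x:
  d_L = (+0.75)·320 + (-0.35)·100 + (-0.40)·160 + (-0.30)·230 = 72.000
  d_S = (-0.05)·320 + (+0.90)·100 + (+0.00)·160 + (-0.25)·230 = 16.500
  d_R = (-0.30)·320 + (-0.10)·100 + (+0.95)·160 + (+0.00)·230 = 46.000
  d_D = (-0.30)·320 + (-0.05)·100 + (-0.45)·160 + (+0.85)·230 = 22.500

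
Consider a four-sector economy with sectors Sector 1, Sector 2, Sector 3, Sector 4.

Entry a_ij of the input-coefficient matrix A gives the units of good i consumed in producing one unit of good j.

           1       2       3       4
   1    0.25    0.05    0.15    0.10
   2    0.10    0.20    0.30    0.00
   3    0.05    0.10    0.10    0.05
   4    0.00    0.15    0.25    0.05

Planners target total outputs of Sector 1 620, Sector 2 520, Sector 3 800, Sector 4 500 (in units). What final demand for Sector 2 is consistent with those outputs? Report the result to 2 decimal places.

d_2 = 114.00

I − A =
  [   0.75    -0.05    -0.15    -0.10]
  [  -0.10     0.80    -0.30     0.00]
  [  -0.05    -0.10     0.90    -0.05]
  [   0.00    -0.15    -0.25     0.95]
d = (I − A) x:
  d_1 = (+0.75)·620 + (-0.05)·520 + (-0.15)·800 + (-0.10)·500 = 269.00
  d_2 = (-0.10)·620 + (+0.80)·520 + (-0.30)·800 + (+0.00)·500 = 114.00
  d_3 = (-0.05)·620 + (-0.10)·520 + (+0.90)·800 + (-0.05)·500 = 612.00
  d_4 = (+0.00)·620 + (-0.15)·520 + (-0.25)·800 + (+0.95)·500 = 197.00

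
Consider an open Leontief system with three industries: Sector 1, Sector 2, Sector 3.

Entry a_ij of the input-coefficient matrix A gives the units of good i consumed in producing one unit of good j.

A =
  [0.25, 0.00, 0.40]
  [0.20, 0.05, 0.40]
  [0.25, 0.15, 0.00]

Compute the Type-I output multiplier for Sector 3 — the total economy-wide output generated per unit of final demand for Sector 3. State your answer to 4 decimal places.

m_3 = 2.6271

I − A =
  [   0.75     0.00    -0.40]
  [  -0.20     0.95    -0.40]
  [  -0.25    -0.15     1.00]
Cofactors of I−A, C_ij = (−1)^(i+j)·(minor ij) (rows/columns in the sector order above):
  C_11 = (0.95)(1.00) − (-0.40)(-0.15) = 0.8900
  C_12 = −[(-0.20)(1.00) − (-0.40)(-0.25)] = 0.3000
  C_13 = (-0.20)(-0.15) − (0.95)(-0.25) = 0.2675
  C_21 = −[(0.00)(1.00) − (-0.40)(-0.15)] = 0.0600
  C_22 = (0.75)(1.00) − (-0.40)(-0.25) = 0.6500
  C_23 = −[(0.75)(-0.15) − (0.00)(-0.25)] = 0.1125
  C_31 = (0.00)(-0.40) − (-0.40)(0.95) = 0.3800
  C_32 = −[(0.75)(-0.40) − (-0.40)(-0.20)] = 0.3800
  C_33 = (0.75)(0.95) − (0.00)(-0.20) = 0.7125
det(I−A) = Σ_j (I−A)_1j·C_1j = (0.75)(0.8900) + (0.00)(0.3000) + (-0.40)(0.2675) = 0.5605
adj(I−A) = Cᵀ =
  [ 0.8900   0.0600   0.3800]
  [ 0.3000   0.6500   0.3800]
  [ 0.2675   0.1125   0.7125]
(I − A)⁻¹ = adj(I−A) / det(I−A) ≈
  [   1.58787     0.10705     0.67797]
  [   0.53524     1.15968     0.67797]
  [   0.47725     0.20071     1.27119]
The output multiplier for sector j is the column-j sum of the Leontief inverse (I − A)⁻¹ = adj(I−A) / det(I−A).
Column 3 of adj(I−A): (0.3800, 0.3800, 0.7125); det(I−A) = 0.5605.
m_3 = (0.3800 + 0.3800 + 0.7125) / 0.5605 = 1.4725 / 0.5605 ≈ 2.6271.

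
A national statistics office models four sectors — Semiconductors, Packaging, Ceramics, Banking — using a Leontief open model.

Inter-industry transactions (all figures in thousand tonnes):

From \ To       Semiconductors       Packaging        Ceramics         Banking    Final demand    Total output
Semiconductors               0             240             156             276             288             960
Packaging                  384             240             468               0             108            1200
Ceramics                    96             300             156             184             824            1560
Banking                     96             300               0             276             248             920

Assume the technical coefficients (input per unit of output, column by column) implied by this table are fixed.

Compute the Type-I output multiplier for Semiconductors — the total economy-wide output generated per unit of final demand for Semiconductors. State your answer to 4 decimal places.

Technical coefficients a_ij = z_ij / X_j:
  a_11 = 0/960 = 0.00, a_21 = 384/960 = 0.40, a_31 = 96/960 = 0.10, a_41 = 96/960 = 0.10
  a_12 = 240/1200 = 0.20, a_22 = 240/1200 = 0.20, a_32 = 300/1200 = 0.25, a_42 = 300/1200 = 0.25
  a_13 = 156/1560 = 0.10, a_23 = 468/1560 = 0.30, a_33 = 156/1560 = 0.10, a_43 = 0/1560 = 0.00
  a_14 = 276/920 = 0.30, a_24 = 0/920 = 0.00, a_34 = 184/920 = 0.20, a_44 = 276/920 = 0.30
I − A =
  [   1.00    -0.20    -0.10    -0.30]
  [  -0.40     0.80    -0.30     0.00]
  [  -0.10    -0.25     0.90    -0.20]
  [  -0.10    -0.25     0.00     0.70]
Compute the cofactors C_ij = (−1)^(i+j)·(3×3 minor ij) of I−A; the adjugate is their transpose:
adj(I−A) = Cᵀ =
  [ 0.4365   0.2160   0.1205   0.2215]
  [ 0.2790   0.5940   0.2290   0.1850]
  [ 0.1620   0.2430   0.4500   0.1980]
  [ 0.1620   0.2430   0.0990   0.5490]
det(I−A) = Σ_j (I−A)_1j·C_1j = (1.00)(0.4365) + (-0.20)(0.2790) + (-0.10)(0.1620) + (-0.30)(0.1620) = 0.3159
(I − A)⁻¹ = adj(I−A) / det(I−A) ≈
  [   1.38177     0.68376     0.38145     0.70117]
  [   0.88319     1.88034     0.72491     0.58563]
  [   0.51282     0.76923     1.42450     0.62678]
  [   0.51282     0.76923     0.31339     1.73789]
The output multiplier for sector j is the column-j sum of the Leontief inverse (I − A)⁻¹ = adj(I−A) / det(I−A).
Column 1 of adj(I−A): (0.4365, 0.2790, 0.1620, 0.1620); det(I−A) = 0.3159.
m_1 = (0.4365 + 0.2790 + 0.1620 + 0.1620) / 0.3159 = 1.0395 / 0.3159 ≈ 3.2906.

m_1 = 3.2906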